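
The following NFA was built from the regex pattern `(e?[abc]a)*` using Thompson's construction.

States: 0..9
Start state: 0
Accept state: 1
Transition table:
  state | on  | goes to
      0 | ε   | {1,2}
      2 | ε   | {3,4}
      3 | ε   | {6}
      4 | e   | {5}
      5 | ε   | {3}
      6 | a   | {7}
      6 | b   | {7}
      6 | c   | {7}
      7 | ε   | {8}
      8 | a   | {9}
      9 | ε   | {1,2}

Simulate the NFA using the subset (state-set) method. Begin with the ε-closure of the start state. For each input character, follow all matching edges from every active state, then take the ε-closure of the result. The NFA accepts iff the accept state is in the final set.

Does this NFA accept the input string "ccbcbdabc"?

Answer: REJECT

Trace:
S₀ = ε-closure({0}) = {0,1,2,3,4,6}
'c' @ 1: {7,8}
'c' @ 2: {}  — state set empty
rest 'bcbdabc' ignored (set empty)
end set {} — state 1 not in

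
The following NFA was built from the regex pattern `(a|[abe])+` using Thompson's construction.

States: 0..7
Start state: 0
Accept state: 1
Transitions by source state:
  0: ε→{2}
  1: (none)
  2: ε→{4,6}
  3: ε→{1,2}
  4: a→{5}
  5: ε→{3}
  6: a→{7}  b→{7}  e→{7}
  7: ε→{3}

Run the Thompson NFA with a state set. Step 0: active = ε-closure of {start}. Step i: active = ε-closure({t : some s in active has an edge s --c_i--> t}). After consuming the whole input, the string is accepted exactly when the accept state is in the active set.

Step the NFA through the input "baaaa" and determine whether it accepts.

initial (ε-close {0}): {0,2,4,6}
'b' @ 1: {1,2,3,4,6,7}  ✓accept
'a' @ 2: {1,2,3,4,5,6,7}  ✓accept
'a' @ 3: {1,2,3,4,5,6,7}  ✓accept
'a' @ 4: {1,2,3,4,5,6,7}  ✓accept
'a' @ 5: {1,2,3,4,5,6,7}  ✓accept
end set {1,2,3,4,5,6,7} — state 1 in

Answer: ACCEPT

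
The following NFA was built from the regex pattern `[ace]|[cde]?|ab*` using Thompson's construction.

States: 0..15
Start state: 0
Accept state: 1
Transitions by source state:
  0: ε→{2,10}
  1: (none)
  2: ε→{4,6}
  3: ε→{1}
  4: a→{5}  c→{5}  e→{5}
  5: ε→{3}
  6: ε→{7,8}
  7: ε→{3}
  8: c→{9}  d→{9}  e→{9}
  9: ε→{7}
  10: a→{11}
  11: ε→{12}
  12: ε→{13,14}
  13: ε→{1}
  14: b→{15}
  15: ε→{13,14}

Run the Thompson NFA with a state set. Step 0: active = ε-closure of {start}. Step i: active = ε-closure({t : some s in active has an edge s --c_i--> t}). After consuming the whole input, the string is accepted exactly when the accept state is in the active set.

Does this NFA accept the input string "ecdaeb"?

S₀ = ε-closure({0}) = {0,1,2,3,4,6,7,8,10}
'e' @ 1: {1,3,5,7,9}  [accepting]
'c' @ 2: {}  — dead — no transitions
rest 'daeb' ignored (set empty)
after full input: {}  (accept=1 not in)

Answer: REJECT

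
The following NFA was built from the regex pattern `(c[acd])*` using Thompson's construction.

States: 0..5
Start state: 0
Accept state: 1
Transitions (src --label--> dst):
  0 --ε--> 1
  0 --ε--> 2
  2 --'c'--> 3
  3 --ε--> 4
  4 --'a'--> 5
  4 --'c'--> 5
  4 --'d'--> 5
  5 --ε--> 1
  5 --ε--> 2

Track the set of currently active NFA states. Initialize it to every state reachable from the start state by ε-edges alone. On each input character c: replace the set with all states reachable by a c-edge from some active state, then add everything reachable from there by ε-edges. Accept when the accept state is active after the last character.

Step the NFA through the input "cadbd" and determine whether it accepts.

Answer: REJECT

Trace:
S₀ = ε-closure({0}) = {0,1,2}
'c' @ 1: {3,4}
'a' @ 2: {1,2,5}  (accept∈set)
'd' @ 3: {}  — state set empty
rest 'bd' ignored (set empty)
end set {} — state 1 not in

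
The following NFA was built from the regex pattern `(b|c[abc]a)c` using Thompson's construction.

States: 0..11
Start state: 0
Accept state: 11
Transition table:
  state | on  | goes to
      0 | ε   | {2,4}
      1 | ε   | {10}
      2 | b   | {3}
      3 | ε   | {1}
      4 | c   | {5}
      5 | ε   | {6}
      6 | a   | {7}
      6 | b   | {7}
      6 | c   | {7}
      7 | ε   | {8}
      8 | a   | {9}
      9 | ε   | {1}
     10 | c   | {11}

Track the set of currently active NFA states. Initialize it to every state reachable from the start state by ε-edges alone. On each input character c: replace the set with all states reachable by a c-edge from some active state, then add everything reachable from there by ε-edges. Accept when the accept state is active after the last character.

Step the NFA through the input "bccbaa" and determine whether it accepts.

Answer: REJECT

Steps:
S₀ = ε-closure({0}) = {0,2,4}
'b' @ 1: {1,3,10}
'c' @ 2: {11}  (accept∈set)
'c' @ 3: {}  — no active states
rest 'baa' ignored (set empty)
final: {}; accept 11 not in set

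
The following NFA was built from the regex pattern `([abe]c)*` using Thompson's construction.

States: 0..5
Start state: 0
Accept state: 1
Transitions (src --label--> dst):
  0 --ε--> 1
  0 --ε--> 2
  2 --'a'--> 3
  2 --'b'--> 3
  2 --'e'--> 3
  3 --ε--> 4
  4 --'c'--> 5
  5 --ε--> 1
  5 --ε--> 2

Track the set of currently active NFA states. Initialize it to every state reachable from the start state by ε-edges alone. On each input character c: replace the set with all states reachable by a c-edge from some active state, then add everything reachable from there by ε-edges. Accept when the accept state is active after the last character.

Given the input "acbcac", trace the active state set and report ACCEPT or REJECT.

Answer: ACCEPT

Derivation:
S₀ = ε-closure({0}) = {0,1,2}
'a' @ 1: {3,4}
'c' @ 2: {1,2,5}  [accepting]
'b' @ 3: {3,4}
'c' @ 4: {1,2,5}  [accepting]
'a' @ 5: {3,4}
'c' @ 6: {1,2,5}  [accepting]
end set {1,2,5} — state 1 in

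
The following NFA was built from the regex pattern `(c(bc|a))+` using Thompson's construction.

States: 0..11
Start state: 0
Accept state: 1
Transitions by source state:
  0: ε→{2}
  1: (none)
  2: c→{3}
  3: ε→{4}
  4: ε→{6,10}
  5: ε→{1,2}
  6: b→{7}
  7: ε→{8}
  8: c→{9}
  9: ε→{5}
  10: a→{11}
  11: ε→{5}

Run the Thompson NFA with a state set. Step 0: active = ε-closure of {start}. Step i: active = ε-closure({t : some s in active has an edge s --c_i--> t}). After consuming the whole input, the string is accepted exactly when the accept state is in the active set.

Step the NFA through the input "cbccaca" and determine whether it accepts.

S₀ = ε-closure({0}) = {0,2}
'c' @ 1: {3,4,6,10}
'b' @ 2: {7,8}
'c' @ 3: {1,2,5,9}  [accepting]
'c' @ 4: {3,4,6,10}
'a' @ 5: {1,2,5,11}  [accepting]
'c' @ 6: {3,4,6,10}
'a' @ 7: {1,2,5,11}  [accepting]
after full input: {1,2,5,11}  (accept=1 in)

Answer: ACCEPT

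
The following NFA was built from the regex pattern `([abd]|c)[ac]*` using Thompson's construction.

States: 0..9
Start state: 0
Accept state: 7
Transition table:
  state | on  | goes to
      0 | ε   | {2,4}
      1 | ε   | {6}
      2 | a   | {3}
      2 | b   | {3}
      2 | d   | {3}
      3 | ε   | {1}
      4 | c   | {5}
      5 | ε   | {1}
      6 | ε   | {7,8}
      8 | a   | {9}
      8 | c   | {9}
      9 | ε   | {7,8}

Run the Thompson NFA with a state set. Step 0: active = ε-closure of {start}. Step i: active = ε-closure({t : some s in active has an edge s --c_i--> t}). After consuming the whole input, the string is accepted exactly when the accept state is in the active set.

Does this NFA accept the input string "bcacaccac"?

Answer: ACCEPT

Steps:
S₀ = ε-closure({0}) = {0,2,4}
'b' @ 1: {1,3,6,7,8}  (accept∈set)
'c' @ 2: {7,8,9}  (accept∈set)
'a' @ 3: {7,8,9}  (accept∈set)
'c' @ 4: {7,8,9}  (accept∈set)
'a' @ 5: {7,8,9}  (accept∈set)
'c' @ 6: {7,8,9}  (accept∈set)
'c' @ 7: {7,8,9}  (accept∈set)
'a' @ 8: {7,8,9}  (accept∈set)
'c' @ 9: {7,8,9}  (accept∈set)
end set {7,8,9} — state 7 in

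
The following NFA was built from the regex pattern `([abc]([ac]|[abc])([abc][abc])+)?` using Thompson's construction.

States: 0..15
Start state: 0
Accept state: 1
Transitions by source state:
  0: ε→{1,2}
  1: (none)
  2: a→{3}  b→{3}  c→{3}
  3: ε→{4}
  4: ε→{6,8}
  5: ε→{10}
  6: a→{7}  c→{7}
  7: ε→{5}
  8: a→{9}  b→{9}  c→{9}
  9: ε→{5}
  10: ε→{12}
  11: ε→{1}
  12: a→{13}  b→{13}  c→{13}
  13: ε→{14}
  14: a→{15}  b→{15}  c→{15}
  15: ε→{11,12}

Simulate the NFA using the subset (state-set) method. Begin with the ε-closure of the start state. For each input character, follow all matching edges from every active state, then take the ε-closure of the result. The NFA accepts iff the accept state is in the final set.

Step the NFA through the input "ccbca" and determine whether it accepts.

start: ε-closure({0}) = {0,1,2}
'c' @ 1: {3,4,6,8}
'c' @ 2: {5,7,9,10,12}
'b' @ 3: {13,14}
'c' @ 4: {1,11,12,15}  ✓accept
'a' @ 5: {13,14}
end set {13,14} — state 1 not in

Answer: REJECT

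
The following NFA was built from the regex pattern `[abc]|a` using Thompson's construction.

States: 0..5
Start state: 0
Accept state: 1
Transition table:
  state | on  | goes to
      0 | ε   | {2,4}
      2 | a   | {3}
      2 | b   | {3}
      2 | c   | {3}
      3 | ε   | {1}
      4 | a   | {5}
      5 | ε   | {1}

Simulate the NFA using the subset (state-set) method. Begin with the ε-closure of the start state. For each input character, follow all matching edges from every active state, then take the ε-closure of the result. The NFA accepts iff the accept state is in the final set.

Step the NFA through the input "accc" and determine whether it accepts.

Answer: REJECT

Steps:
initial (ε-close {0}): {0,2,4}
'a' @ 1: {1,3,5}  (accept∈set)
'c' @ 2: {}  — dead — no transitions
rest 'cc' ignored (set empty)
final: {}; accept 1 not in set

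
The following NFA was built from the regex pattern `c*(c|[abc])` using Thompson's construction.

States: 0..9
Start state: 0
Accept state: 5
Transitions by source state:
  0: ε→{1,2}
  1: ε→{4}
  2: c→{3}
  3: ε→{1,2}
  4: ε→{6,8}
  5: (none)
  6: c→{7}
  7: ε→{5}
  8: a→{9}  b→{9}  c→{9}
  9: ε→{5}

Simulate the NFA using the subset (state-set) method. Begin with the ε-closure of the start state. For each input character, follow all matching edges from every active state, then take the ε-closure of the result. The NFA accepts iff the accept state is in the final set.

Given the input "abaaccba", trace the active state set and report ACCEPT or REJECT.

start: ε-closure({0}) = {0,1,2,4,6,8}
'a' @ 1: {5,9}  (accept∈set)
'b' @ 2: {}  — dead — no transitions
rest 'aaccba' ignored (set empty)
end set {} — state 5 not in

Answer: REJECT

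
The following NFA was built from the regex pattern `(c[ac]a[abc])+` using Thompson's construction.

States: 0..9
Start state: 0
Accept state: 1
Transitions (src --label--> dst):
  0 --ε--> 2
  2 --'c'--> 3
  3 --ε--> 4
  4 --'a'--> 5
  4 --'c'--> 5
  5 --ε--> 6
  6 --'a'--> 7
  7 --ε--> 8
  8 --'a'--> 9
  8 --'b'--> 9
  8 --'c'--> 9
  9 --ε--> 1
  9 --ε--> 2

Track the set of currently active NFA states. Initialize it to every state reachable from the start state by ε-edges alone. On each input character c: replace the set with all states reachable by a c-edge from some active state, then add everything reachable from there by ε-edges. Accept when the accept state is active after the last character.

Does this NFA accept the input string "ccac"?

Answer: ACCEPT

Derivation:
S₀ = ε-closure({0}) = {0,2}
'c' @ 1: {3,4}
'c' @ 2: {5,6}
'a' @ 3: {7,8}
'c' @ 4: {1,2,9}  [accepting]
final: {1,2,9}; accept 1 in set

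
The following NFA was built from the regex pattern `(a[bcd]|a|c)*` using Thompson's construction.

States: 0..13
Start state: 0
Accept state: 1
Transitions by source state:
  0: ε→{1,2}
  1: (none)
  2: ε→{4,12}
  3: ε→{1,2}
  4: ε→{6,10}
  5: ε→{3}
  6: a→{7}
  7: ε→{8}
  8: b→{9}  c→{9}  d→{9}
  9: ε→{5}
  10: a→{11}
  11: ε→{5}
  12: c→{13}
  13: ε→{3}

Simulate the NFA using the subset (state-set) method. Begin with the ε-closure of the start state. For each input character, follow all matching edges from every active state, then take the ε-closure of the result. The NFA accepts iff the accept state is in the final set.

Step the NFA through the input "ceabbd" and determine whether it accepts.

Answer: REJECT

Trace:
S₀ = ε-closure({0}) = {0,1,2,4,6,10,12}
'c' @ 1: {1,2,3,4,6,10,12,13}  [accepting]
'e' @ 2: {}  — dead — no transitions
rest 'abbd' ignored (set empty)
final: {}; accept 1 not in set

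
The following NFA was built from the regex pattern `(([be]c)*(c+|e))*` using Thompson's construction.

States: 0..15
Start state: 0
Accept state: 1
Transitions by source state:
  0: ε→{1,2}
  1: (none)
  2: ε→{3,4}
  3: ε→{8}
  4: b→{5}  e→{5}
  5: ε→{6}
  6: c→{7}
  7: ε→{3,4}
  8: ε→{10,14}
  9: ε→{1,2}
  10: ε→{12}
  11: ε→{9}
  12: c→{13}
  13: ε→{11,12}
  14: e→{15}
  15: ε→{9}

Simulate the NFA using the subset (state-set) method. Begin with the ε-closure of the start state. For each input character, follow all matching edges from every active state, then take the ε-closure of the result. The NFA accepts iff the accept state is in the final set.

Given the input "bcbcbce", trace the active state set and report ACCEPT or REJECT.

initial (ε-close {0}): {0,1,2,3,4,8,10,12,14}
'b' @ 1: {5,6}
'c' @ 2: {3,4,7,8,10,12,14}
'b' @ 3: {5,6}
'c' @ 4: {3,4,7,8,10,12,14}
'b' @ 5: {5,6}
'c' @ 6: {3,4,7,8,10,12,14}
'e' @ 7: {1,2,3,4,5,6,8,9,10,12,14,15}  (accept∈set)
final: {1,2,3,4,5,6,8,9,10,12,14,15}; accept 1 in set

Answer: ACCEPT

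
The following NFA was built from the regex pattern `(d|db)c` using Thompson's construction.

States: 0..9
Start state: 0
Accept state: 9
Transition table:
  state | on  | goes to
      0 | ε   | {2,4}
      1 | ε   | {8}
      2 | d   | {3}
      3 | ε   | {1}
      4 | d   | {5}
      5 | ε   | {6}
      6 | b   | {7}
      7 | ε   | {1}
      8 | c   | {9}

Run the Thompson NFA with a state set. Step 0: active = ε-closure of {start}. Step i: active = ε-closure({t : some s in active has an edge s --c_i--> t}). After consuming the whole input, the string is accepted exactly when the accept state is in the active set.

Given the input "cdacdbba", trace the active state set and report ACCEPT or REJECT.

Answer: REJECT

Derivation:
start: ε-closure({0}) = {0,2,4}
'c' @ 1: {}  — state set empty
rest 'dacdbba' ignored (set empty)
final: {}; accept 9 not in set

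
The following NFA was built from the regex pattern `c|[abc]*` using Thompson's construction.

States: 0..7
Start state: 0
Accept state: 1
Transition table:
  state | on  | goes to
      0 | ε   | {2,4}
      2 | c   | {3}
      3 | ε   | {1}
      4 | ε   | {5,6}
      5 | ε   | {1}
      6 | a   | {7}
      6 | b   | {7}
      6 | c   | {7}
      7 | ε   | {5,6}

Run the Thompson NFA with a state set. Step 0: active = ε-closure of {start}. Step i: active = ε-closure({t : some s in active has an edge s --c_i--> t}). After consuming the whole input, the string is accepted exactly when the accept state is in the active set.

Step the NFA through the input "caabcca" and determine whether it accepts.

start: ε-closure({0}) = {0,1,2,4,5,6}
'c' @ 1: {1,3,5,6,7}  (accept∈set)
'a' @ 2: {1,5,6,7}  (accept∈set)
'a' @ 3: {1,5,6,7}  (accept∈set)
'b' @ 4: {1,5,6,7}  (accept∈set)
'c' @ 5: {1,5,6,7}  (accept∈set)
'c' @ 6: {1,5,6,7}  (accept∈set)
'a' @ 7: {1,5,6,7}  (accept∈set)
end set {1,5,6,7} — state 1 in

Answer: ACCEPT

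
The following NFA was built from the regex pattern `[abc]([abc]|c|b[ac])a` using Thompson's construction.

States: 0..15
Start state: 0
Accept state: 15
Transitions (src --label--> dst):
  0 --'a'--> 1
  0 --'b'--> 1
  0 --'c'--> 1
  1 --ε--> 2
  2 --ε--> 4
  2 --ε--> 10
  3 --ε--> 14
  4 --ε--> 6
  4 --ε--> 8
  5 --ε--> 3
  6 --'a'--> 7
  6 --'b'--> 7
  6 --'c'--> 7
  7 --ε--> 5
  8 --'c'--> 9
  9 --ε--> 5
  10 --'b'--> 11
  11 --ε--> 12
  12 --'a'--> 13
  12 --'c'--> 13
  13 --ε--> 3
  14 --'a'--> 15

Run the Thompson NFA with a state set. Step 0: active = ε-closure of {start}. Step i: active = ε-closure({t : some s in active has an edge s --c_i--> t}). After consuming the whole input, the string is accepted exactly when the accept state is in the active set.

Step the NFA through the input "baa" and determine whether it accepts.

initial (ε-close {0}): {0}
'b' @ 1: {1,2,4,6,8,10}
'a' @ 2: {3,5,7,14}
'a' @ 3: {15}  ✓accept
after full input: {15}  (accept=15 in)

Answer: ACCEPT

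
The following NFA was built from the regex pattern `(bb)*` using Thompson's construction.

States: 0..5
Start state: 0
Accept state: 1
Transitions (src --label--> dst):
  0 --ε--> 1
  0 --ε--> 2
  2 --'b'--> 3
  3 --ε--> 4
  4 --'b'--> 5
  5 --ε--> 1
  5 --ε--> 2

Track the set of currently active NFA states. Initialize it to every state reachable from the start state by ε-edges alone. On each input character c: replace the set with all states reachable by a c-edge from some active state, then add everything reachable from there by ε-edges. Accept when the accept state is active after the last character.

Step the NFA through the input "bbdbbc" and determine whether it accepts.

Answer: REJECT

Derivation:
start: ε-closure({0}) = {0,1,2}
'b' @ 1: {3,4}
'b' @ 2: {1,2,5}  ✓accept
'd' @ 3: {}  — state set empty
rest 'bbc' ignored (set empty)
end set {} — state 1 not in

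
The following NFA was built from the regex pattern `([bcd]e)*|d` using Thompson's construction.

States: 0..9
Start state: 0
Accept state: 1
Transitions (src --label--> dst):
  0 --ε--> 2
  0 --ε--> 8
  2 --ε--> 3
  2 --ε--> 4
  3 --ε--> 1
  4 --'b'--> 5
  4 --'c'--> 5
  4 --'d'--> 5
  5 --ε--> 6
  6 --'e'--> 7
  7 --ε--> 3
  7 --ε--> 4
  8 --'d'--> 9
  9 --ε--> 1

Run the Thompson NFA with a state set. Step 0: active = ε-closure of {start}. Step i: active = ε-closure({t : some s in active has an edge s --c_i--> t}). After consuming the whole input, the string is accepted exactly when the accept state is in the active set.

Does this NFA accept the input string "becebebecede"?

start: ε-closure({0}) = {0,1,2,3,4,8}
'b' @ 1: {5,6}
'e' @ 2: {1,3,4,7}  [accepting]
'c' @ 3: {5,6}
'e' @ 4: {1,3,4,7}  [accepting]
'b' @ 5: {5,6}
'e' @ 6: {1,3,4,7}  [accepting]
'b' @ 7: {5,6}
'e' @ 8: {1,3,4,7}  [accepting]
'c' @ 9: {5,6}
'e' @ 10: {1,3,4,7}  [accepting]
'd' @ 11: {5,6}
'e' @ 12: {1,3,4,7}  [accepting]
final: {1,3,4,7}; accept 1 in set

Answer: ACCEPT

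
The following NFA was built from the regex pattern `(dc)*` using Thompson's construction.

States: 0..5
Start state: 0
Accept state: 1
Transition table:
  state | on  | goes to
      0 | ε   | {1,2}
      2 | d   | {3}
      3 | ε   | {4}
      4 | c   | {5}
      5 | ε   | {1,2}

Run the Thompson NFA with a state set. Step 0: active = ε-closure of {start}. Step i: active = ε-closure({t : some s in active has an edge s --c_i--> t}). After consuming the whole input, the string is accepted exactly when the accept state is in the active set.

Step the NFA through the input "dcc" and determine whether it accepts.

Answer: REJECT

Trace:
initial (ε-close {0}): {0,1,2}
'd' @ 1: {3,4}
'c' @ 2: {1,2,5}  [accepting]
'c' @ 3: {}  — dead — no transitions
after full input: {}  (accept=1 not in)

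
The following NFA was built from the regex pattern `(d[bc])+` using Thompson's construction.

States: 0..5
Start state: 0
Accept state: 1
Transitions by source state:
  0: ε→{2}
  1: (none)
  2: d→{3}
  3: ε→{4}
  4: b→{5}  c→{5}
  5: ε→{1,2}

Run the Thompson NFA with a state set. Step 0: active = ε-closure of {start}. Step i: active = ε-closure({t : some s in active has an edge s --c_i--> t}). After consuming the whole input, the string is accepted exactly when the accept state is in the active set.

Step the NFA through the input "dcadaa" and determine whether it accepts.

start: ε-closure({0}) = {0,2}
'd' @ 1: {3,4}
'c' @ 2: {1,2,5}  [accepting]
'a' @ 3: {}  — no active states
rest 'daa' ignored (set empty)
final: {}; accept 1 not in set

Answer: REJECT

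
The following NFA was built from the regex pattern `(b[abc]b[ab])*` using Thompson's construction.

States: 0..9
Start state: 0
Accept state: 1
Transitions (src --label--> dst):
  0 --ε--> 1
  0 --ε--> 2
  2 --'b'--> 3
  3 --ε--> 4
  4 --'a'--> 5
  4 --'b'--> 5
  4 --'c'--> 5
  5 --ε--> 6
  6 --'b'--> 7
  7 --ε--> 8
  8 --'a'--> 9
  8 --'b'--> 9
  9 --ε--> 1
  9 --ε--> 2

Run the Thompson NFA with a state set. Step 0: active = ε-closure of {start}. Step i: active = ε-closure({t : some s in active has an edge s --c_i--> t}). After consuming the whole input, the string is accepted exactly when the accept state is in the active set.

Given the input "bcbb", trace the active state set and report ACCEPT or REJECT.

S₀ = ε-closure({0}) = {0,1,2}
'b' @ 1: {3,4}
'c' @ 2: {5,6}
'b' @ 3: {7,8}
'b' @ 4: {1,2,9}  ✓accept
final: {1,2,9}; accept 1 in set

Answer: ACCEPT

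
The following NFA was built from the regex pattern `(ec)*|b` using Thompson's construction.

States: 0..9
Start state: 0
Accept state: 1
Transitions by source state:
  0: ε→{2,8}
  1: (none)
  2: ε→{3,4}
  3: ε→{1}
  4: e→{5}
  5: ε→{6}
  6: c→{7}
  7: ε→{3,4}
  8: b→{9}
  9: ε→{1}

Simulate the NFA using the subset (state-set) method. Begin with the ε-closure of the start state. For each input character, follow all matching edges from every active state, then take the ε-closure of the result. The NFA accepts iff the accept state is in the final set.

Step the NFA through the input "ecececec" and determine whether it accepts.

Answer: ACCEPT

Steps:
S₀ = ε-closure({0}) = {0,1,2,3,4,8}
'e' @ 1: {5,6}
'c' @ 2: {1,3,4,7}  (accept∈set)
'e' @ 3: {5,6}
'c' @ 4: {1,3,4,7}  (accept∈set)
'e' @ 5: {5,6}
'c' @ 6: {1,3,4,7}  (accept∈set)
'e' @ 7: {5,6}
'c' @ 8: {1,3,4,7}  (accept∈set)
end set {1,3,4,7} — state 1 in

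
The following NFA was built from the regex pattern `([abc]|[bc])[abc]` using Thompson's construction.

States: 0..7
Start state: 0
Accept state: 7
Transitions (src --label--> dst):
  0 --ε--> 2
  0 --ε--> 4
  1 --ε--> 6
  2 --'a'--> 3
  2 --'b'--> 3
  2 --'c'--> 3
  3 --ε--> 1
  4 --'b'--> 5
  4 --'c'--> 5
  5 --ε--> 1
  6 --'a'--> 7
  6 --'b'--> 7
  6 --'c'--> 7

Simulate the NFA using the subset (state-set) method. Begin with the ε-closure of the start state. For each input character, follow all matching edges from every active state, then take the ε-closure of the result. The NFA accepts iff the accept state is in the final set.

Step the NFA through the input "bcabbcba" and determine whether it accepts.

S₀ = ε-closure({0}) = {0,2,4}
'b' @ 1: {1,3,5,6}
'c' @ 2: {7}  [accepting]
'a' @ 3: {}  — no active states
rest 'bbcba' ignored (set empty)
final: {}; accept 7 not in set

Answer: REJECT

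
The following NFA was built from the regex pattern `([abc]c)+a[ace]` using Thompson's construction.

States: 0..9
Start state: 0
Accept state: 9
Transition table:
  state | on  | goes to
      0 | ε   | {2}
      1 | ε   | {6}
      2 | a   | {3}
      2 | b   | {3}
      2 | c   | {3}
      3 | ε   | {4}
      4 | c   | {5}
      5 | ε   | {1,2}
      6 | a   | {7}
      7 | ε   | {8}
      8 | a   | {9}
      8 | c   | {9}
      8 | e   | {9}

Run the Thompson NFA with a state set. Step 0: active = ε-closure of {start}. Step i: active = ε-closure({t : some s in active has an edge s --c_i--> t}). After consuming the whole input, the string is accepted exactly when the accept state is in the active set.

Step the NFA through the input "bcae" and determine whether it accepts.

Answer: ACCEPT

Steps:
initial (ε-close {0}): {0,2}
'b' @ 1: {3,4}
'c' @ 2: {1,2,5,6}
'a' @ 3: {3,4,7,8}
'e' @ 4: {9}  ✓accept
after full input: {9}  (accept=9 in)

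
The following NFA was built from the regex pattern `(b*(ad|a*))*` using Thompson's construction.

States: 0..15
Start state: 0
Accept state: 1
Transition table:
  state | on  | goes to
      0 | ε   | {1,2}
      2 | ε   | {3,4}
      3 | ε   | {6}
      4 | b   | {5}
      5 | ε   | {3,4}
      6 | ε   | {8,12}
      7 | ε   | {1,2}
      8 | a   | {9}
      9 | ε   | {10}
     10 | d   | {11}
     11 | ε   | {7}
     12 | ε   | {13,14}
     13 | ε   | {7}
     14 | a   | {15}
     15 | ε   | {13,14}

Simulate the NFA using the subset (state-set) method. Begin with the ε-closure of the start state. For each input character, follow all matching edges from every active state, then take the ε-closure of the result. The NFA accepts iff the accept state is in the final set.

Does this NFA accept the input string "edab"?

start: ε-closure({0}) = {0,1,2,3,4,6,7,8,12,13,14}
'e' @ 1: {}  — dead — no transitions
rest 'dab' ignored (set empty)
final: {}; accept 1 not in set

Answer: REJECT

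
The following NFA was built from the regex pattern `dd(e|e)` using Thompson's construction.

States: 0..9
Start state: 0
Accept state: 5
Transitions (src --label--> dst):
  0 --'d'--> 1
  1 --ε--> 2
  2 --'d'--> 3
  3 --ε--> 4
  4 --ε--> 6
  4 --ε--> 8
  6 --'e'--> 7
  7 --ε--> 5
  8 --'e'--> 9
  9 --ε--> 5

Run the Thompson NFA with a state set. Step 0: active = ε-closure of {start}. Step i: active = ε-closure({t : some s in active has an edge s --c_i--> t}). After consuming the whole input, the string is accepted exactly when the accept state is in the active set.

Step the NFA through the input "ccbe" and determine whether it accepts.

Answer: REJECT

Steps:
start: ε-closure({0}) = {0}
'c' @ 1: {}  — no active states
rest 'cbe' ignored (set empty)
end set {} — state 5 not in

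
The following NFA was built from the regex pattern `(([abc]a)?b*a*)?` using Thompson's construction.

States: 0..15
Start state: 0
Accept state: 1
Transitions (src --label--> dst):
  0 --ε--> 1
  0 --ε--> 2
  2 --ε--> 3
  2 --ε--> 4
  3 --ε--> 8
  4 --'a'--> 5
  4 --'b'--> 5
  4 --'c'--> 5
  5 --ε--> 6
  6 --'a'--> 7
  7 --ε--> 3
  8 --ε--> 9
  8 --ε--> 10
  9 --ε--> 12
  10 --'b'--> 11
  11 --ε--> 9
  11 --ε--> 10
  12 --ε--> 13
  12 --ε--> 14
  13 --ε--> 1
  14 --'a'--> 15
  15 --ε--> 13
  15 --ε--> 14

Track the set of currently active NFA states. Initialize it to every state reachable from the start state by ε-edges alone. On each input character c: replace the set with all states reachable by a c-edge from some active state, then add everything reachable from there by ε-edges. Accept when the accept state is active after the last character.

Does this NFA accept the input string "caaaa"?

Answer: ACCEPT

Trace:
start: ε-closure({0}) = {0,1,2,3,4,8,9,10,12,13,14}
'c' @ 1: {5,6}
'a' @ 2: {1,3,7,8,9,10,12,13,14}  [accepting]
'a' @ 3: {1,13,14,15}  [accepting]
'a' @ 4: {1,13,14,15}  [accepting]
'a' @ 5: {1,13,14,15}  [accepting]
end set {1,13,14,15} — state 1 in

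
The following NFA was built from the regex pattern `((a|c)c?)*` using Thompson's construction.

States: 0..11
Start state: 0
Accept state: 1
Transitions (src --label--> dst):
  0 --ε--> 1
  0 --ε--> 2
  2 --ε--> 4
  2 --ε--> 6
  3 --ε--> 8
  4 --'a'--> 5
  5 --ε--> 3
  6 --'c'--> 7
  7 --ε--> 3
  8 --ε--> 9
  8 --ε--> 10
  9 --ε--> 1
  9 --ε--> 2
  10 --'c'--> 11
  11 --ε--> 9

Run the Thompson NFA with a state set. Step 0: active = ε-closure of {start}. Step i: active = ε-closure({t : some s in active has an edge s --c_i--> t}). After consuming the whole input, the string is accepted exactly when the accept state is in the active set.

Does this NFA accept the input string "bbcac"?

Answer: REJECT

Steps:
initial (ε-close {0}): {0,1,2,4,6}
'b' @ 1: {}  — no active states
rest 'bcac' ignored (set empty)
end set {} — state 1 not in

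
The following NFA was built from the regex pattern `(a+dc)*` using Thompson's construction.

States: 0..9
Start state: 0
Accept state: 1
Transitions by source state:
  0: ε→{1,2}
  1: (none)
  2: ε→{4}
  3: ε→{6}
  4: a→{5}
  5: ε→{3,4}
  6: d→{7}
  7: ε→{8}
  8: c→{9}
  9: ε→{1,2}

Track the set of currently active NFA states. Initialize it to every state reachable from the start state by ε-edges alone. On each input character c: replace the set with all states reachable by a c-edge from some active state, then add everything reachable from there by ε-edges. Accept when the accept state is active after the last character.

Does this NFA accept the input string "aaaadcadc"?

S₀ = ε-closure({0}) = {0,1,2,4}
'a' @ 1: {3,4,5,6}
'a' @ 2: {3,4,5,6}
'a' @ 3: {3,4,5,6}
'a' @ 4: {3,4,5,6}
'd' @ 5: {7,8}
'c' @ 6: {1,2,4,9}  [accepting]
'a' @ 7: {3,4,5,6}
'd' @ 8: {7,8}
'c' @ 9: {1,2,4,9}  [accepting]
end set {1,2,4,9} — state 1 in

Answer: ACCEPT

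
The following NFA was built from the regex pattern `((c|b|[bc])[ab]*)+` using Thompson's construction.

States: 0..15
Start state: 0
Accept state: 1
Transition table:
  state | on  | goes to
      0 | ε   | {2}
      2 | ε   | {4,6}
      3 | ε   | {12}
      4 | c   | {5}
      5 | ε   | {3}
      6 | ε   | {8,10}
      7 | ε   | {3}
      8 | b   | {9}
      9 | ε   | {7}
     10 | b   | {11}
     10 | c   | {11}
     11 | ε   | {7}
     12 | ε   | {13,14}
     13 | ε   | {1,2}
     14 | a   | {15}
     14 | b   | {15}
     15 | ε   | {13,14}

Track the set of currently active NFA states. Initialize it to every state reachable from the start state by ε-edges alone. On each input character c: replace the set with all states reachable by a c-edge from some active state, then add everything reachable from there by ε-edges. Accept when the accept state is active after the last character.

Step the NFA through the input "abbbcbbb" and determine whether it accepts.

Answer: REJECT

Derivation:
initial (ε-close {0}): {0,2,4,6,8,10}
'a' @ 1: {}  — no active states
rest 'bbbcbbb' ignored (set empty)
end set {} — state 1 not in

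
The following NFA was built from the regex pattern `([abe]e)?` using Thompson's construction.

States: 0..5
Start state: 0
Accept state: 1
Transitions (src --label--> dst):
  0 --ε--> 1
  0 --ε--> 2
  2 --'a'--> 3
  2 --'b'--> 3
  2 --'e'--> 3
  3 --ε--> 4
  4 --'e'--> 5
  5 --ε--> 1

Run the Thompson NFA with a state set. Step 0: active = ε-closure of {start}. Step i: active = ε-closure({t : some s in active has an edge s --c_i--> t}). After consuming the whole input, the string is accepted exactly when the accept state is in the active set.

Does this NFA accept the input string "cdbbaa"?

Answer: REJECT

Derivation:
S₀ = ε-closure({0}) = {0,1,2}
'c' @ 1: {}  — state set empty
rest 'dbbaa' ignored (set empty)
end set {} — state 1 not in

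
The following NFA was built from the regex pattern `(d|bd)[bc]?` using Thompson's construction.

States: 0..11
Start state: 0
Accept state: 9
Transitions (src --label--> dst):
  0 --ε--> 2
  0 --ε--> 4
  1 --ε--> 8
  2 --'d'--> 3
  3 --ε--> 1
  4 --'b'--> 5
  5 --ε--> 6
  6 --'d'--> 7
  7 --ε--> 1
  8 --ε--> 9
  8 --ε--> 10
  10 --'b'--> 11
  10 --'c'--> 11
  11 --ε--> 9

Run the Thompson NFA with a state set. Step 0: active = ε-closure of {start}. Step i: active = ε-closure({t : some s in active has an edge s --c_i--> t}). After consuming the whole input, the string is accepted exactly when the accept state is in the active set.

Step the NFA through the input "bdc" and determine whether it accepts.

start: ε-closure({0}) = {0,2,4}
'b' @ 1: {5,6}
'd' @ 2: {1,7,8,9,10}  (accept∈set)
'c' @ 3: {9,11}  (accept∈set)
after full input: {9,11}  (accept=9 in)

Answer: ACCEPT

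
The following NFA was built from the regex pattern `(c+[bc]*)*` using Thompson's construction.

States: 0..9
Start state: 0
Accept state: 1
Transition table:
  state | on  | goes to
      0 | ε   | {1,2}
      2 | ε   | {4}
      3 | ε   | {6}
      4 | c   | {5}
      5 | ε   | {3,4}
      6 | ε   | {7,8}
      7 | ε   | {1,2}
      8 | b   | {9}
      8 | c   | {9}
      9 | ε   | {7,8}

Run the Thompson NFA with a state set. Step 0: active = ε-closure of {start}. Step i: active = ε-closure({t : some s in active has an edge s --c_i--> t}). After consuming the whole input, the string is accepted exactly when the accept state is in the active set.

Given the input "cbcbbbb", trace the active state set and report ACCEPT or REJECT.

initial (ε-close {0}): {0,1,2,4}
'c' @ 1: {1,2,3,4,5,6,7,8}  (accept∈set)
'b' @ 2: {1,2,4,7,8,9}  (accept∈set)
'c' @ 3: {1,2,3,4,5,6,7,8,9}  (accept∈set)
'b' @ 4: {1,2,4,7,8,9}  (accept∈set)
'b' @ 5: {1,2,4,7,8,9}  (accept∈set)
'b' @ 6: {1,2,4,7,8,9}  (accept∈set)
'b' @ 7: {1,2,4,7,8,9}  (accept∈set)
after full input: {1,2,4,7,8,9}  (accept=1 in)

Answer: ACCEPT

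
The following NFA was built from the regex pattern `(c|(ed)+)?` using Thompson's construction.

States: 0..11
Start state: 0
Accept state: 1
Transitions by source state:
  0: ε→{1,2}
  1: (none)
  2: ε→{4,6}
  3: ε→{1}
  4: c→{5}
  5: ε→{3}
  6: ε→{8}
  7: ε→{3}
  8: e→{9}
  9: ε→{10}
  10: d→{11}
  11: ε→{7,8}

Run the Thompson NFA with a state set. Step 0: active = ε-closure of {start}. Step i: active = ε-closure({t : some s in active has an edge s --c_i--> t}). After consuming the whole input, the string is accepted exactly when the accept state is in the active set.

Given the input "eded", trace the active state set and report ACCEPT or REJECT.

start: ε-closure({0}) = {0,1,2,4,6,8}
'e' @ 1: {9,10}
'd' @ 2: {1,3,7,8,11}  [accepting]
'e' @ 3: {9,10}
'd' @ 4: {1,3,7,8,11}  [accepting]
final: {1,3,7,8,11}; accept 1 in set

Answer: ACCEPT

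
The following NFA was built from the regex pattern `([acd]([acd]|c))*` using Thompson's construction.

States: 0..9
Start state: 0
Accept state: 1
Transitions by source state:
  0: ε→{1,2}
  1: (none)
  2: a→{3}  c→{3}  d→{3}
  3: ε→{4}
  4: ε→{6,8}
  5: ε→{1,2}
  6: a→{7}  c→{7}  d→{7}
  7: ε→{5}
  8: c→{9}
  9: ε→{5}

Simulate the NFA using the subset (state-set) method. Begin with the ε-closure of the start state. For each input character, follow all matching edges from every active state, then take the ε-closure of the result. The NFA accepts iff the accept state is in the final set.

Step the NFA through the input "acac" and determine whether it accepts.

Answer: ACCEPT

Derivation:
start: ε-closure({0}) = {0,1,2}
'a' @ 1: {3,4,6,8}
'c' @ 2: {1,2,5,7,9}  (accept∈set)
'a' @ 3: {3,4,6,8}
'c' @ 4: {1,2,5,7,9}  (accept∈set)
final: {1,2,5,7,9}; accept 1 in set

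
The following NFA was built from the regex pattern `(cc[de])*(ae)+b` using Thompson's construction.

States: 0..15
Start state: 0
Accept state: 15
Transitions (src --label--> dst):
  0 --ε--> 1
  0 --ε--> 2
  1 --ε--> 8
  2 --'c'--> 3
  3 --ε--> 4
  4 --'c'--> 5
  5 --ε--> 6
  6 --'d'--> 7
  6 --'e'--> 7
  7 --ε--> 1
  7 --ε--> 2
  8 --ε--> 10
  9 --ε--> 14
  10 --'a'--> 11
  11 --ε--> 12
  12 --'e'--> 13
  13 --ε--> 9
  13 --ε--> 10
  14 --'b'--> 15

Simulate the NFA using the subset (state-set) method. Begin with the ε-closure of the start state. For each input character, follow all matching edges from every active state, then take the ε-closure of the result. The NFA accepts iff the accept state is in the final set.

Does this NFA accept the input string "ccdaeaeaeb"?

initial (ε-close {0}): {0,1,2,8,10}
'c' @ 1: {3,4}
'c' @ 2: {5,6}
'd' @ 3: {1,2,7,8,10}
'a' @ 4: {11,12}
'e' @ 5: {9,10,13,14}
'a' @ 6: {11,12}
'e' @ 7: {9,10,13,14}
'a' @ 8: {11,12}
'e' @ 9: {9,10,13,14}
'b' @ 10: {15}  [accepting]
end set {15} — state 15 in

Answer: ACCEPT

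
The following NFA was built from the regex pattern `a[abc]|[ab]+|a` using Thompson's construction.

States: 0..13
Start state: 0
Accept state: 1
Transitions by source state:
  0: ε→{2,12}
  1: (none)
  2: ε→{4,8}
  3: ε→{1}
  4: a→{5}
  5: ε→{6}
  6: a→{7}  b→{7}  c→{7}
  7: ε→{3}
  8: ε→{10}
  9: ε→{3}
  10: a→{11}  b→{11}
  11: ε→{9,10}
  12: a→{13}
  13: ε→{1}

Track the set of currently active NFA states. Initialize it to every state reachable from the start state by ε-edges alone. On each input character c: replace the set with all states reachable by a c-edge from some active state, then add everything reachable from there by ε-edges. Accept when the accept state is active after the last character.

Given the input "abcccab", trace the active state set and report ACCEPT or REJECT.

start: ε-closure({0}) = {0,2,4,8,10,12}
'a' @ 1: {1,3,5,6,9,10,11,13}  ✓accept
'b' @ 2: {1,3,7,9,10,11}  ✓accept
'c' @ 3: {}  — dead — no transitions
rest 'ccab' ignored (set empty)
final: {}; accept 1 not in set

Answer: REJECT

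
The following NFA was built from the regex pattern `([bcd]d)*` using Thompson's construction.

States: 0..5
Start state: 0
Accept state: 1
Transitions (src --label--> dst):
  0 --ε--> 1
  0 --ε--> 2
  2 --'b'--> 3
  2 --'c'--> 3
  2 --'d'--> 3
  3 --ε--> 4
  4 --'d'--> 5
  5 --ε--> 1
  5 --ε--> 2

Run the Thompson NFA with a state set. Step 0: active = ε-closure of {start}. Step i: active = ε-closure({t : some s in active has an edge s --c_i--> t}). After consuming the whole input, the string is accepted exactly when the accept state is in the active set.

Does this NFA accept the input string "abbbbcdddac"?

S₀ = ε-closure({0}) = {0,1,2}
'a' @ 1: {}  — state set empty
rest 'bbbbcdddac' ignored (set empty)
end set {} — state 1 not in

Answer: REJECT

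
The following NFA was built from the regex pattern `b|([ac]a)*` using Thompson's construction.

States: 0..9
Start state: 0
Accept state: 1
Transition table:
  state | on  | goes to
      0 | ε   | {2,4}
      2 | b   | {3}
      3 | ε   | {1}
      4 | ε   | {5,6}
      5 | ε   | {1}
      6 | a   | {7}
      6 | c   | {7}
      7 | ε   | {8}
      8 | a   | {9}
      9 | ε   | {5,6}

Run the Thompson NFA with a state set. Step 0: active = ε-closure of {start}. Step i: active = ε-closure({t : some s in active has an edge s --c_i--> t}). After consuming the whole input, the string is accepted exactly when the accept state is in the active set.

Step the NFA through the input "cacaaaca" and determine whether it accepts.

S₀ = ε-closure({0}) = {0,1,2,4,5,6}
'c' @ 1: {7,8}
'a' @ 2: {1,5,6,9}  (accept∈set)
'c' @ 3: {7,8}
'a' @ 4: {1,5,6,9}  (accept∈set)
'a' @ 5: {7,8}
'a' @ 6: {1,5,6,9}  (accept∈set)
'c' @ 7: {7,8}
'a' @ 8: {1,5,6,9}  (accept∈set)
final: {1,5,6,9}; accept 1 in set

Answer: ACCEPT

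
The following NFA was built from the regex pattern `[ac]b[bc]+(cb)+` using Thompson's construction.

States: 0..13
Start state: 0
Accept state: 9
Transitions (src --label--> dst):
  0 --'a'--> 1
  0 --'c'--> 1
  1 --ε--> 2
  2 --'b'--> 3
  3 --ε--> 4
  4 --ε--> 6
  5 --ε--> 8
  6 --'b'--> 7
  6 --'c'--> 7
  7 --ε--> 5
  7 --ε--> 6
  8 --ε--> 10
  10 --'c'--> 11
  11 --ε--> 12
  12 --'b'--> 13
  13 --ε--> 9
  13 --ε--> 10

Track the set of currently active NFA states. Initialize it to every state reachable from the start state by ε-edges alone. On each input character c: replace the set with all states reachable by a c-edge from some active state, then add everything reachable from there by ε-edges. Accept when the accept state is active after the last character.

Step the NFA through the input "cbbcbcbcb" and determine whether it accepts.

initial (ε-close {0}): {0}
'c' @ 1: {1,2}
'b' @ 2: {3,4,6}
'b' @ 3: {5,6,7,8,10}
'c' @ 4: {5,6,7,8,10,11,12}
'b' @ 5: {5,6,7,8,9,10,13}  [accepting]
'c' @ 6: {5,6,7,8,10,11,12}
'b' @ 7: {5,6,7,8,9,10,13}  [accepting]
'c' @ 8: {5,6,7,8,10,11,12}
'b' @ 9: {5,6,7,8,9,10,13}  [accepting]
end set {5,6,7,8,9,10,13} — state 9 in

Answer: ACCEPT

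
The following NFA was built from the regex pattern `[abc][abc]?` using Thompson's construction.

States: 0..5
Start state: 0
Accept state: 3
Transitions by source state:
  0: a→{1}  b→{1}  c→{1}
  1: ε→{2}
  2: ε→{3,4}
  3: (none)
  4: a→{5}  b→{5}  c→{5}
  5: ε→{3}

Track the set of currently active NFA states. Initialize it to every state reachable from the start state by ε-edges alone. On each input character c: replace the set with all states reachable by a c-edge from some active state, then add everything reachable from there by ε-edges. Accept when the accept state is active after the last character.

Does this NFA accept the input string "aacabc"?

Answer: REJECT

Trace:
S₀ = ε-closure({0}) = {0}
'a' @ 1: {1,2,3,4}  ✓accept
'a' @ 2: {3,5}  ✓accept
'c' @ 3: {}  — no active states
rest 'abc' ignored (set empty)
end set {} — state 3 not in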